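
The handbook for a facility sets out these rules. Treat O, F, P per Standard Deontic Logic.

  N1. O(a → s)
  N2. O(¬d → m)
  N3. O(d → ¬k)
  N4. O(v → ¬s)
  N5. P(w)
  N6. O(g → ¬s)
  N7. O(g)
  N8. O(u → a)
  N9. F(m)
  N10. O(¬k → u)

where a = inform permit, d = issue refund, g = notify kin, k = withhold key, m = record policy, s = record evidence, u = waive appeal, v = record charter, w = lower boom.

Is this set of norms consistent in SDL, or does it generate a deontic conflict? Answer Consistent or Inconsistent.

Inconsistent

Premise 7 gives O(g).
From O(g) and premise 6, O(g → ¬s), we obtain O(¬s).
Premise 1, O(a → s), contraposes to O(¬s → ¬a); with O(¬s) we get O(¬a).
The contrapositive of premise 8 (O(u → a)) is O(¬a → ¬u), and O(¬a) is already established, so O(¬u).
Premise 10 is O(¬k → u); contrapositively O(¬u → k). Since O(¬u) holds, K gives O(k).
The contrapositive of premise 3 (O(d → ¬k)) is O(k → ¬d), and O(k) is already established, so O(¬d).
With premise 2, O(¬d → m), the K-axiom yields O(m).
Yet premise 9 is F(m), i.e. O(¬m).
We now have both O(m) and O(¬m) — m is simultaneously obligatory and forbidden, violating the D-axiom.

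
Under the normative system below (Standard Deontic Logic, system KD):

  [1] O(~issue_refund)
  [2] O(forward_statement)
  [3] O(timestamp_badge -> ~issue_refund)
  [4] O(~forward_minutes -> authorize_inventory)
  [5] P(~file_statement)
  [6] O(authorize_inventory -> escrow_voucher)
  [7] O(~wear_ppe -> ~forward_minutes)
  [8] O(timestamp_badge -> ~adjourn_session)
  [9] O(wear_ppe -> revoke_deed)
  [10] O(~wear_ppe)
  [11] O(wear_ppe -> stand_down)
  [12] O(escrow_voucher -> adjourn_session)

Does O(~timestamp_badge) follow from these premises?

Yes

Premise 10 states O(~wear_ppe) outright.
From O(~wear_ppe) and premise 7, O(~wear_ppe -> ~forward_minutes), we obtain O(~forward_minutes).
Applying K to premise 4 (O(~forward_minutes -> authorize_inventory)) and O(~forward_minutes) yields O(authorize_inventory).
Premise 6 is O(authorize_inventory -> escrow_voucher); since O(authorize_inventory), deontic closure gives O(escrow_voucher).
Premise 12 is O(escrow_voucher -> adjourn_session); since O(escrow_voucher), deontic closure gives O(adjourn_session).
Premise 8, O(timestamp_badge -> ~adjourn_session), contraposes to O(adjourn_session -> ~timestamp_badge); with O(adjourn_session) we get O(~timestamp_badge).
Premises 1, 2, 3, 5, 9, 11 do not contribute to this derivation.
So O(~timestamp_badge) follows.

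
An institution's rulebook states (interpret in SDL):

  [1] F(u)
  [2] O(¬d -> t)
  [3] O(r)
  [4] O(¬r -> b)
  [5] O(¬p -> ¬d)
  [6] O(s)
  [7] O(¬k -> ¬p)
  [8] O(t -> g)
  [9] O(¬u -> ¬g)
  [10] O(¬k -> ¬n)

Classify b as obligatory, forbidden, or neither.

Neither

Premise 4 is O(¬r -> b), but O(¬r) is not derivable from the premises, so it does not yield O(b).
No premise or chain of K-axiom applications forces O(b), and none forces O(¬b). So b is neither obligatory nor forbidden under these norms.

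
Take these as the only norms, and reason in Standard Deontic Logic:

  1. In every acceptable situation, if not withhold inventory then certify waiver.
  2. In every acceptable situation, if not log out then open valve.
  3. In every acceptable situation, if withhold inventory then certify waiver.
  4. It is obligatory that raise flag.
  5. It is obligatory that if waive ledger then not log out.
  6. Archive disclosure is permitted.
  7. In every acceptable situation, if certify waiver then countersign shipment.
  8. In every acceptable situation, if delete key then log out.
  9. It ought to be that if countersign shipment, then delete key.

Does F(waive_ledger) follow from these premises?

Premises 1 and 3 cover both cases: O(¬withhold_inventory → certify_waiver) and O(withhold_inventory → certify_waiver). Since ¬withhold_inventory ∨ withhold_inventory is a tautology, O(certify_waiver) follows.
With premise 7, O(certify_waiver → countersign_shipment), the K-axiom yields O(countersign_shipment).
From O(countersign_shipment) and premise 9, O(countersign_shipment → delete_key), we obtain O(delete_key).
Applying K to premise 8 (O(delete_key → log_out)) and O(delete_key) yields O(log_out).
Premise 5 is O(waive_ledger → ¬log_out); contrapositively O(log_out → ¬waive_ledger). Since O(log_out) holds, K gives O(¬waive_ledger).
Premises 2, 4, 6 do not contribute to this derivation.
So O(¬waive_ledger) holds, i.e. F(waive_ledger). The claim follows.

Yes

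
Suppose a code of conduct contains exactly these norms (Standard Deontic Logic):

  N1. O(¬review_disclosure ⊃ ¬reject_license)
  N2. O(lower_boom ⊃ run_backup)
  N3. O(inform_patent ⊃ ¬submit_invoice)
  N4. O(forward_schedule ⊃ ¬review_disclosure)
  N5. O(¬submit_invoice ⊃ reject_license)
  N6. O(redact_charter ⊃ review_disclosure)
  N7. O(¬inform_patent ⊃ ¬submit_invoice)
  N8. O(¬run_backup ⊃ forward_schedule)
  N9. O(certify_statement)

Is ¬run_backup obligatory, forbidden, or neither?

Premises 7 and 3 are O(¬inform_patent ⊃ ¬submit_invoice) and O(inform_patent ⊃ ¬submit_invoice); every ideal world satisfies ¬inform_patent or inform_patent, so in either case ¬submit_invoice holds — hence O(¬submit_invoice).
From O(¬submit_invoice) and premise 5, O(¬submit_invoice ⊃ reject_license), we obtain O(reject_license).
Premise 1, O(¬review_disclosure ⊃ ¬reject_license), contraposes to O(reject_license ⊃ review_disclosure); with O(reject_license) we get O(review_disclosure).
Premise 4 is O(forward_schedule ⊃ ¬review_disclosure); contrapositively O(review_disclosure ⊃ ¬forward_schedule). Since O(review_disclosure) holds, K gives O(¬forward_schedule).
Premise 8 is O(¬run_backup ⊃ forward_schedule); contrapositively O(¬forward_schedule ⊃ run_backup). Since O(¬forward_schedule) holds, K gives O(run_backup).
Premises 2, 6, 9 do not contribute to this derivation.
Thus O(run_backup), which is F(¬run_backup): ¬run_backup is forbidden.

Forbidden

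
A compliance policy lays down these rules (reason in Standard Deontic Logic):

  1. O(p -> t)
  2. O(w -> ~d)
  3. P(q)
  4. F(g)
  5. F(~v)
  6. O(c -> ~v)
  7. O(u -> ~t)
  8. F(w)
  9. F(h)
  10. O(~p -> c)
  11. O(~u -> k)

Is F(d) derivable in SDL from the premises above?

No

Premise 2 is O(w -> ~d), but O(w) is not derivable from the premises, so it does not yield O(~d).
No other premise forces O(~d). An ideal world satisfying every premise can still have d true, so F(d) is not derivable.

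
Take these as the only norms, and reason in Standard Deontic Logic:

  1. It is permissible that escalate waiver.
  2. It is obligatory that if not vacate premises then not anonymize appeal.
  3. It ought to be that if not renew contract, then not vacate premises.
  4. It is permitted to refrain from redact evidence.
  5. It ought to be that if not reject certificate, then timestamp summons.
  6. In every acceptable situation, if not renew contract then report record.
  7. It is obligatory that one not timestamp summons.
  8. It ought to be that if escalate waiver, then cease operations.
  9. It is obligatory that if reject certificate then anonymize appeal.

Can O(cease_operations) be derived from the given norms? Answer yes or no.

No

Premise 8 is O(escalate_waiver → cease_operations), but O(escalate_waiver) is not derivable from the premises (the permission P(escalate_waiver) asserts only ¬O(¬escalate_waiver), not O(escalate_waiver)), so it does not yield O(cease_operations).
No other premise forces O(cease_operations). An ideal world satisfying every premise can still have cease_operations false, so O(cease_operations) is not derivable.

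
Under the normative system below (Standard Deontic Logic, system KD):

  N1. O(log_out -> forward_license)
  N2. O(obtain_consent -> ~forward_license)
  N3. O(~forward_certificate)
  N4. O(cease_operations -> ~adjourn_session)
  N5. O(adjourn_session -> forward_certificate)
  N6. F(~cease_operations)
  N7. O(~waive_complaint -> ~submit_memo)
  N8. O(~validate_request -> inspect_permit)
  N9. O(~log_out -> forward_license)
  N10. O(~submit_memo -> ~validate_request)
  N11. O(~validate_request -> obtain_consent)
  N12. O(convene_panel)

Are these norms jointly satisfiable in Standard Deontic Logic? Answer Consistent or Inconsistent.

Premise 5 is O(adjourn_session -> forward_certificate), but O(adjourn_session) is not derivable from the premises, so it does not yield O(forward_certificate).
So O(forward_certificate) is not derivable, and the apparent clash with O(~forward_certificate) does not arise.
A world satisfying every obligation exists (e.g. adjourn_session=false, cease_operations=true, convene_panel=true, forward_certificate=false, forward_license=true, inspect_permit=false, log_out=false, obtain_consent=false, submit_memo=true, validate_request=true, waive_complaint=true); no atom is both obligatory and forbidden, so the set is consistent.

Consistent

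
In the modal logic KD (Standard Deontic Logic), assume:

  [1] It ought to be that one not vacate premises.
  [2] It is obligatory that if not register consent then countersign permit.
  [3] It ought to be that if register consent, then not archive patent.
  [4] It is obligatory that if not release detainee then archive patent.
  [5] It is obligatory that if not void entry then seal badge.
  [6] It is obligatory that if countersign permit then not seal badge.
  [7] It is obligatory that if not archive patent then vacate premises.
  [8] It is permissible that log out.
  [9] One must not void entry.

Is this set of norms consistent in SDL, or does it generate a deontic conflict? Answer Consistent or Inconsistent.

From premise 1 we have O(¬vacate_premises).
Premise 7, O(¬archive_patent → vacate_premises), contraposes to O(¬vacate_premises → archive_patent); with O(¬vacate_premises) we get O(archive_patent).
Premise 3, O(register_consent → ¬archive_patent), contraposes to O(archive_patent → ¬register_consent); with O(archive_patent) we get O(¬register_consent).
Applying K to premise 2 (O(¬register_consent → countersign_permit)) and O(¬register_consent) yields O(countersign_permit).
With premise 6, O(countersign_permit → ¬seal_badge), the K-axiom yields O(¬seal_badge).
The contrapositive of premise 5 (O(¬void_entry → seal_badge)) is O(¬seal_badge → void_entry), and O(¬seal_badge) is already established, so O(void_entry).
But premise 9, F(void_entry), means O(¬void_entry).
We now have both O(void_entry) and O(¬void_entry) — void_entry is simultaneously obligatory and forbidden, violating the D-axiom.

Inconsistent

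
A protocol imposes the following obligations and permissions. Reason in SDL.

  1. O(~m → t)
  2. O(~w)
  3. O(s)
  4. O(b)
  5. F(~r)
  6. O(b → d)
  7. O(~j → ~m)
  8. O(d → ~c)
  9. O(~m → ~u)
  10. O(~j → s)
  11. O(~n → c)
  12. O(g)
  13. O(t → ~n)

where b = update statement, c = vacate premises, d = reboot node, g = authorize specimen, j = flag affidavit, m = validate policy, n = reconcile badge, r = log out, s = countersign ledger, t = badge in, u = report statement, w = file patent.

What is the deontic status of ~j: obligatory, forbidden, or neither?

Premise 4 states O(b) outright.
Premise 6 is O(b → d); since O(b), deontic closure gives O(d).
Applying K to premise 8 (O(d → ~c)) and O(d) yields O(~c).
The contrapositive of premise 11 (O(~n → c)) is O(~c → n), and O(~c) is already established, so O(n).
The contrapositive of premise 13 (O(t → ~n)) is O(n → ~t), and O(n) is already established, so O(~t).
The contrapositive of premise 1 (O(~m → t)) is O(~t → m), and O(~t) is already established, so O(m).
Premise 7 is O(~j → ~m); contrapositively O(m → j). Since O(m) holds, K gives O(j).
Premises 2, 3, 5, 9, 10, 12 do not contribute to this derivation.
Thus O(j), which is F(~j): ~j is forbidden.

Forbidden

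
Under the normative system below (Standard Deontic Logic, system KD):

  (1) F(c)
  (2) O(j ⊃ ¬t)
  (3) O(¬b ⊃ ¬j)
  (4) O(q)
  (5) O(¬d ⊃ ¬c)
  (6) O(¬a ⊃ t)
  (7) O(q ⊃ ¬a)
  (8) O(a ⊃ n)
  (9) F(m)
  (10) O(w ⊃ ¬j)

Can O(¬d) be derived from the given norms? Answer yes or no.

No

Premise 5 is O(¬d ⊃ ¬c); even if O(¬c) held, inferring O(¬d) would be affirming the consequent — invalid.
No other premise forces O(¬d). An ideal world satisfying every premise can still have ¬d false, so O(¬d) is not derivable.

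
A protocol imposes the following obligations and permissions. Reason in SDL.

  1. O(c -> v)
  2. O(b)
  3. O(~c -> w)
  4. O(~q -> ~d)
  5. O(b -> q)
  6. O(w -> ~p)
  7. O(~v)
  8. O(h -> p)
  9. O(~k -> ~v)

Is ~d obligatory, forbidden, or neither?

Neither

Premise 4 is O(~q -> ~d), but O(~q) is not derivable from the premises, so it does not yield O(~d).
No premise or chain of K-axiom applications forces O(~d), and none forces O(d). So ~d is neither obligatory nor forbidden under these norms.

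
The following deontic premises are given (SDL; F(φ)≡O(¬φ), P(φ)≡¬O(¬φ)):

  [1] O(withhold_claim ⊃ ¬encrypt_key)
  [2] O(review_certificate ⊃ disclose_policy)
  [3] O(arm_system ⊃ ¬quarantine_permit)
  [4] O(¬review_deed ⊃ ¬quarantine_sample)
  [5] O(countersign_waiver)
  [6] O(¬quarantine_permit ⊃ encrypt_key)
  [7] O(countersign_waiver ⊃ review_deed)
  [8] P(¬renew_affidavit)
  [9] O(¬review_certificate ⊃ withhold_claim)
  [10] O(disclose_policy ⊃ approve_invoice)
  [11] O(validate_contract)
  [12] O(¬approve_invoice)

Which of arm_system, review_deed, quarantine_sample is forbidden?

Premise 12 gives O(¬approve_invoice).
Premise 10, O(disclose_policy ⊃ approve_invoice), contraposes to O(¬approve_invoice ⊃ ¬disclose_policy); with O(¬approve_invoice) we get O(¬disclose_policy).
Premise 2, O(review_certificate ⊃ disclose_policy), contraposes to O(¬disclose_policy ⊃ ¬review_certificate); with O(¬disclose_policy) we get O(¬review_certificate).
With premise 9, O(¬review_certificate ⊃ withhold_claim), the K-axiom yields O(withhold_claim).
Premise 1 is O(withhold_claim ⊃ ¬encrypt_key); since O(withhold_claim), deontic closure gives O(¬encrypt_key).
The contrapositive of premise 6 (O(¬quarantine_permit ⊃ encrypt_key)) is O(¬encrypt_key ⊃ quarantine_permit), and O(¬encrypt_key) is already established, so O(quarantine_permit).
Premise 3, O(arm_system ⊃ ¬quarantine_permit), contraposes to O(quarantine_permit ⊃ ¬arm_system); with O(quarantine_permit) we get O(¬arm_system).
So O(¬arm_system) holds, i.e. arm_system is forbidden. None of the other listed options is forbidden under the premises.

arm_system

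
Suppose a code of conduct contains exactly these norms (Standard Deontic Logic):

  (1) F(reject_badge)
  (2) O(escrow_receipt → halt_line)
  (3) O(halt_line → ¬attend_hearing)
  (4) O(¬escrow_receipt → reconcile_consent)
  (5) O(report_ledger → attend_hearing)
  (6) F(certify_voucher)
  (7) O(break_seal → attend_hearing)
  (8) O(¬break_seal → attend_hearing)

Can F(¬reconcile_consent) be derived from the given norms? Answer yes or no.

By case analysis on ¬break_seal: premise 8 gives O(¬break_seal → attend_hearing) and premise 7 gives O(break_seal → attend_hearing), so O(attend_hearing) either way.
The contrapositive of premise 3 (O(halt_line → ¬attend_hearing)) is O(attend_hearing → ¬halt_line), and O(attend_hearing) is already established, so O(¬halt_line).
Premise 2, O(escrow_receipt → halt_line), contraposes to O(¬halt_line → ¬escrow_receipt); with O(¬halt_line) we get O(¬escrow_receipt).
Premise 4 is O(¬escrow_receipt → reconcile_consent); since O(¬escrow_receipt), deontic closure gives O(reconcile_consent).
Premises 1, 5, 6 do not contribute to this derivation.
So O(reconcile_consent) holds, i.e. F(¬reconcile_consent). The claim follows.

Yes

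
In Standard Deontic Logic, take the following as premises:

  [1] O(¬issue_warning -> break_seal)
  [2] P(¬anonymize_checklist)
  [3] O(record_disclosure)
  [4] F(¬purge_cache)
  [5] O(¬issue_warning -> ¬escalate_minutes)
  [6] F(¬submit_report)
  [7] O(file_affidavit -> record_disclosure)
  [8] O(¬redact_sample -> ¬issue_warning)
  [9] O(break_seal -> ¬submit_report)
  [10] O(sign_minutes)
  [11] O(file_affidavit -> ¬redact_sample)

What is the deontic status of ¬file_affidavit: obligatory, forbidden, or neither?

F(¬submit_report) at premise 6 means O(submit_report).
The contrapositive of premise 9 (O(break_seal -> ¬submit_report)) is O(submit_report -> ¬break_seal), and O(submit_report) is already established, so O(¬break_seal).
Premise 1 is O(¬issue_warning -> break_seal); contrapositively O(¬break_seal -> issue_warning). Since O(¬break_seal) holds, K gives O(issue_warning).
The contrapositive of premise 8 (O(¬redact_sample -> ¬issue_warning)) is O(issue_warning -> redact_sample), and O(issue_warning) is already established, so O(redact_sample).
The contrapositive of premise 11 (O(file_affidavit -> ¬redact_sample)) is O(redact_sample -> ¬file_affidavit), and O(redact_sample) is already established, so O(¬file_affidavit).
Premises 2, 3, 4, 5, 7, 10 do not contribute to this derivation.
Hence ¬file_affidavit is obligatory.

Obligatory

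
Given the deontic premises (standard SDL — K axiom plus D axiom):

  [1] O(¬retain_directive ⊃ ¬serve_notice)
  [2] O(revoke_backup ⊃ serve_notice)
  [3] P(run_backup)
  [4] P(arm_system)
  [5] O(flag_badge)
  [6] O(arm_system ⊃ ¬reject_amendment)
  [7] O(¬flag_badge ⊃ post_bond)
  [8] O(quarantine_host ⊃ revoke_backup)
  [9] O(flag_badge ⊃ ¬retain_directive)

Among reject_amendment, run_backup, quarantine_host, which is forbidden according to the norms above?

From premise 5 we have O(flag_badge).
Premise 9 is O(flag_badge ⊃ ¬retain_directive); since O(flag_badge), deontic closure gives O(¬retain_directive).
Applying K to premise 1 (O(¬retain_directive ⊃ ¬serve_notice)) and O(¬retain_directive) yields O(¬serve_notice).
The contrapositive of premise 2 (O(revoke_backup ⊃ serve_notice)) is O(¬serve_notice ⊃ ¬revoke_backup), and O(¬serve_notice) is already established, so O(¬revoke_backup).
The contrapositive of premise 8 (O(quarantine_host ⊃ revoke_backup)) is O(¬revoke_backup ⊃ ¬quarantine_host), and O(¬revoke_backup) is already established, so O(¬quarantine_host).
So O(¬quarantine_host) holds, i.e. quarantine_host is forbidden. None of the other listed options is forbidden under the premises.

quarantine_host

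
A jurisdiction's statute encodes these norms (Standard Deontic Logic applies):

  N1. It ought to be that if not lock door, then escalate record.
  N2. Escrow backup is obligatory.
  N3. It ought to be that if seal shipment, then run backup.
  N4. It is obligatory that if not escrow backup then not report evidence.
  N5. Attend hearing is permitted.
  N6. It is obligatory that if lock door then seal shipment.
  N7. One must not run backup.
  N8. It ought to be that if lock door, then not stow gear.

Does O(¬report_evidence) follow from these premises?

Premise 4 is O(¬escrow_backup → ¬report_evidence), but O(¬escrow_backup) is not derivable from the premises, so it does not yield O(¬report_evidence).
No other premise forces O(¬report_evidence). An ideal world satisfying every premise can still have ¬report_evidence false, so O(¬report_evidence) is not derivable.

No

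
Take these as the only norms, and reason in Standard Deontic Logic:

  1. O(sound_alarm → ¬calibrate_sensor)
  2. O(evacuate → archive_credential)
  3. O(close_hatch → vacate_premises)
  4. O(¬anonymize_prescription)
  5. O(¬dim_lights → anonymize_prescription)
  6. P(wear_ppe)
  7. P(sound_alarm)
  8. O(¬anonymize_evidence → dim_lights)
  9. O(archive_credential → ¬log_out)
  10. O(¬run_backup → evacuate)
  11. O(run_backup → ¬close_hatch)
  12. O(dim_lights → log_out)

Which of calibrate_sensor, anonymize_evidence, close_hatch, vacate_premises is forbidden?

close_hatch

Premise 4 states O(¬anonymize_prescription) outright.
Premise 5 is O(¬dim_lights → anonymize_prescription); contrapositively O(¬anonymize_prescription → dim_lights). Since O(¬anonymize_prescription) holds, K gives O(dim_lights).
From O(dim_lights) and premise 12, O(dim_lights → log_out), we obtain O(log_out).
Premise 9, O(archive_credential → ¬log_out), contraposes to O(log_out → ¬archive_credential); with O(log_out) we get O(¬archive_credential).
Premise 2 is O(evacuate → archive_credential); contrapositively O(¬archive_credential → ¬evacuate). Since O(¬archive_credential) holds, K gives O(¬evacuate).
The contrapositive of premise 10 (O(¬run_backup → evacuate)) is O(¬evacuate → run_backup), and O(¬evacuate) is already established, so O(run_backup).
With premise 11, O(run_backup → ¬close_hatch), the K-axiom yields O(¬close_hatch).
So O(¬close_hatch) holds, i.e. close_hatch is forbidden. None of the other listed options is forbidden under the premises.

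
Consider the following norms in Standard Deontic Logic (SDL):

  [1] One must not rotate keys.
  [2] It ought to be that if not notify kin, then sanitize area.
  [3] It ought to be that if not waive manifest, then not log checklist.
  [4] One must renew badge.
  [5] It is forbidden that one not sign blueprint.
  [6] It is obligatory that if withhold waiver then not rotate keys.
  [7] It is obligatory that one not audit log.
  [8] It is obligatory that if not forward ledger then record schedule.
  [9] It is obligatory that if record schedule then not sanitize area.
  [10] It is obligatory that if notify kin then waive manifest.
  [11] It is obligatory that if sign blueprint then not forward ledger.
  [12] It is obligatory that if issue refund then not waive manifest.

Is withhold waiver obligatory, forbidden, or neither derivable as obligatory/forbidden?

Premise 6 is O(withhold_waiver → ¬rotate_keys); even if O(¬rotate_keys) held, inferring O(withhold_waiver) would be affirming the consequent — invalid.
No premise or chain of K-axiom applications forces O(withhold_waiver), and none forces O(¬withhold_waiver). So withhold_waiver is neither obligatory nor forbidden under these norms.

Neither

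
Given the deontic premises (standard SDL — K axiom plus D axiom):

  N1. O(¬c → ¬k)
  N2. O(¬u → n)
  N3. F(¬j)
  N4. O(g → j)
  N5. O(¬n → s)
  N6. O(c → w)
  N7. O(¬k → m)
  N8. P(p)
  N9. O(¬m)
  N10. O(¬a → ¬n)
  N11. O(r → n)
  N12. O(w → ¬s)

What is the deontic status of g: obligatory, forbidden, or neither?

Premise 4 is O(g → j); even if O(j) held, inferring O(g) would be affirming the consequent — invalid.
No premise or chain of K-axiom applications forces O(g), and none forces O(¬g). So g is neither obligatory nor forbidden under these norms.

Neither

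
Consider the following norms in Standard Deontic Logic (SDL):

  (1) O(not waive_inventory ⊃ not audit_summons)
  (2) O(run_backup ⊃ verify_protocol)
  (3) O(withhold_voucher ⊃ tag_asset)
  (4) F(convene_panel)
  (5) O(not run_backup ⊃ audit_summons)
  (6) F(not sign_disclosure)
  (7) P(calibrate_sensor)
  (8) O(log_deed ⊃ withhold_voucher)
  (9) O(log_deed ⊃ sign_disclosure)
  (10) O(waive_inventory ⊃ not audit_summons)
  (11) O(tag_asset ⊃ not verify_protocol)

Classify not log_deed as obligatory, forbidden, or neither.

Premises 10 and 1 cover both cases: O(waive_inventory ⊃ not audit_summons) and O(not waive_inventory ⊃ not audit_summons). Since waive_inventory ∨ not waive_inventory is a tautology, O(not audit_summons) follows.
Premise 5, O(not run_backup ⊃ audit_summons), contraposes to O(not audit_summons ⊃ run_backup); with O(not audit_summons) we get O(run_backup).
Premise 2 is O(run_backup ⊃ verify_protocol); since O(run_backup), deontic closure gives O(verify_protocol).
Premise 11 is O(tag_asset ⊃ not verify_protocol); contrapositively O(verify_protocol ⊃ not tag_asset). Since O(verify_protocol) holds, K gives O(not tag_asset).
Premise 3 is O(withhold_voucher ⊃ tag_asset); contrapositively O(not tag_asset ⊃ not withhold_voucher). Since O(not tag_asset) holds, K gives O(not withhold_voucher).
Premise 8 is O(log_deed ⊃ withhold_voucher); contrapositively O(not withhold_voucher ⊃ not log_deed). Since O(not withhold_voucher) holds, K gives O(not log_deed).
Premises 4, 6, 7, 9 do not contribute to this derivation.
Hence not log_deed is obligatory.

Obligatory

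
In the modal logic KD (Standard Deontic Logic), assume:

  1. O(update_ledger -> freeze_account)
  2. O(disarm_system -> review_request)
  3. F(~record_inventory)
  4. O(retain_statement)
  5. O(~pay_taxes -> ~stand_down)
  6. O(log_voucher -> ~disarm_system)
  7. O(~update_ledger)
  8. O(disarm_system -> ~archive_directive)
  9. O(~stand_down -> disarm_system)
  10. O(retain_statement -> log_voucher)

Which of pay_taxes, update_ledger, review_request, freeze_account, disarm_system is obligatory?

pay_taxes

Premise 4 gives O(retain_statement).
With premise 10, O(retain_statement -> log_voucher), the K-axiom yields O(log_voucher).
Premise 6 is O(log_voucher -> ~disarm_system); since O(log_voucher), deontic closure gives O(~disarm_system).
Premise 9 is O(~stand_down -> disarm_system); contrapositively O(~disarm_system -> stand_down). Since O(~disarm_system) holds, K gives O(stand_down).
Premise 5 is O(~pay_taxes -> ~stand_down); contrapositively O(stand_down -> pay_taxes). Since O(stand_down) holds, K gives O(pay_taxes).
So O(pay_taxes) holds — pay_taxes is obligatory. None of the other listed options is made obligatory by any chain of premises.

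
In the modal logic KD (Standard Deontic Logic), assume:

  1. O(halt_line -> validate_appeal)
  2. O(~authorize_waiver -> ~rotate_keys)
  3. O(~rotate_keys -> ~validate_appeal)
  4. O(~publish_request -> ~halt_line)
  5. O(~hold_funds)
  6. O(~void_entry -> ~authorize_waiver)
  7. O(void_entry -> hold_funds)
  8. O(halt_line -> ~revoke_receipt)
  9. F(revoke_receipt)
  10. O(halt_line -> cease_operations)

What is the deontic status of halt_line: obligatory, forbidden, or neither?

Forbidden

Premise 5 states O(~hold_funds) outright.
Premise 7, O(void_entry -> hold_funds), contraposes to O(~hold_funds -> ~void_entry); with O(~hold_funds) we get O(~void_entry).
With premise 6, O(~void_entry -> ~authorize_waiver), the K-axiom yields O(~authorize_waiver).
From O(~authorize_waiver) and premise 2, O(~authorize_waiver -> ~rotate_keys), we obtain O(~rotate_keys).
With premise 3, O(~rotate_keys -> ~validate_appeal), the K-axiom yields O(~validate_appeal).
Premise 1, O(halt_line -> validate_appeal), contraposes to O(~validate_appeal -> ~halt_line); with O(~validate_appeal) we get O(~halt_line).
Premises 4, 8, 9, 10 do not contribute to this derivation.
Thus O(~halt_line), which is F(halt_line): halt_line is forbidden.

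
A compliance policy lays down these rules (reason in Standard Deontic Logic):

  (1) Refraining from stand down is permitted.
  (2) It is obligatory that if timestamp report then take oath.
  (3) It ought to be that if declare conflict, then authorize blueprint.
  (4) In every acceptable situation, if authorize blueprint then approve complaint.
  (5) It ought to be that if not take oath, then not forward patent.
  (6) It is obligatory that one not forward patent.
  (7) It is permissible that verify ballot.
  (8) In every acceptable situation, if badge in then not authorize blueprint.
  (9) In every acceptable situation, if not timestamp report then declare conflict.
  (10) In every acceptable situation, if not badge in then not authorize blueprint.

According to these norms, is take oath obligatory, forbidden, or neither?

Premises 10 and 8 are O(¬badge_in → ¬authorize_blueprint) and O(badge_in → ¬authorize_blueprint); every ideal world satisfies ¬badge_in or badge_in, so in either case ¬authorize_blueprint holds — hence O(¬authorize_blueprint).
The contrapositive of premise 3 (O(declare_conflict → authorize_blueprint)) is O(¬authorize_blueprint → ¬declare_conflict), and O(¬authorize_blueprint) is already established, so O(¬declare_conflict).
Premise 9, O(¬timestamp_report → declare_conflict), contraposes to O(¬declare_conflict → timestamp_report); with O(¬declare_conflict) we get O(timestamp_report).
From O(timestamp_report) and premise 2, O(timestamp_report → take_oath), we obtain O(take_oath).
Premises 1, 4, 5, 6, 7 do not contribute to this derivation.
Hence take_oath is obligatory.

Obligatory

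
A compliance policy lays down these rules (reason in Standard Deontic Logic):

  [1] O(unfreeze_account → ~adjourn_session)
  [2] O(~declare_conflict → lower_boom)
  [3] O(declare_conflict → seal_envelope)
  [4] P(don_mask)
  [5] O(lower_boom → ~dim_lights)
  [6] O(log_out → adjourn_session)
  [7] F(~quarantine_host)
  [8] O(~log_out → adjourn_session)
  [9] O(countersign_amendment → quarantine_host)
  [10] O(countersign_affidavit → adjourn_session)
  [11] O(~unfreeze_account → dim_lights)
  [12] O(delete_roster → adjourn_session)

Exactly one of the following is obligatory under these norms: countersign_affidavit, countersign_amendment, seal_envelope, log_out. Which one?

By case analysis on ~log_out: premise 8 gives O(~log_out → adjourn_session) and premise 6 gives O(log_out → adjourn_session), so O(adjourn_session) either way.
The contrapositive of premise 1 (O(unfreeze_account → ~adjourn_session)) is O(adjourn_session → ~unfreeze_account), and O(adjourn_session) is already established, so O(~unfreeze_account).
From O(~unfreeze_account) and premise 11, O(~unfreeze_account → dim_lights), we obtain O(dim_lights).
Premise 5, O(lower_boom → ~dim_lights), contraposes to O(dim_lights → ~lower_boom); with O(dim_lights) we get O(~lower_boom).
The contrapositive of premise 2 (O(~declare_conflict → lower_boom)) is O(~lower_boom → declare_conflict), and O(~lower_boom) is already established, so O(declare_conflict).
From O(declare_conflict) and premise 3, O(declare_conflict → seal_envelope), we obtain O(seal_envelope).
So O(seal_envelope) holds — seal_envelope is obligatory. None of the other listed options is made obligatory by any chain of premises.

seal_envelope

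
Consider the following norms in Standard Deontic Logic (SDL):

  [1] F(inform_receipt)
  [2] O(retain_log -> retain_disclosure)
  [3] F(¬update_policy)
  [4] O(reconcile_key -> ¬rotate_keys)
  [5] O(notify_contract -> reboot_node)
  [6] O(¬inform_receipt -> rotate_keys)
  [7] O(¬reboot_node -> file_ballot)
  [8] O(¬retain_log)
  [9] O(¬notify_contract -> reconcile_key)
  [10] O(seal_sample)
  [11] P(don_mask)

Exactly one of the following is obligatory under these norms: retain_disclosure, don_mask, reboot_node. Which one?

reboot_node

Premise 1, F(inform_receipt), is equivalent to O(¬inform_receipt).
Premise 6 is O(¬inform_receipt -> rotate_keys); since O(¬inform_receipt), deontic closure gives O(rotate_keys).
Premise 4 is O(reconcile_key -> ¬rotate_keys); contrapositively O(rotate_keys -> ¬reconcile_key). Since O(rotate_keys) holds, K gives O(¬reconcile_key).
The contrapositive of premise 9 (O(¬notify_contract -> reconcile_key)) is O(¬reconcile_key -> notify_contract), and O(¬reconcile_key) is already established, so O(notify_contract).
Premise 5 is O(notify_contract -> reboot_node); since O(notify_contract), deontic closure gives O(reboot_node).
So O(reboot_node) holds — reboot_node is obligatory. None of the other listed options is made obligatory by any chain of premises.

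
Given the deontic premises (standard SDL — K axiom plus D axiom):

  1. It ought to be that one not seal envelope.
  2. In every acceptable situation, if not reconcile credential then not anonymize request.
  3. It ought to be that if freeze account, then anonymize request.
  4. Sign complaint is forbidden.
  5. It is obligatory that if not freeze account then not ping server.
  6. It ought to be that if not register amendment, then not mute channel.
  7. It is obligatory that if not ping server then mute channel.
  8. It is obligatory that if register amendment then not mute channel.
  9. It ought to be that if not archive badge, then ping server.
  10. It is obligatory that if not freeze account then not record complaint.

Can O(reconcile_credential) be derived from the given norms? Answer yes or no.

Yes

Premises 6 and 8 cover both cases: O(¬register_amendment → ¬mute_channel) and O(register_amendment → ¬mute_channel). Since ¬register_amendment ∨ register_amendment is a tautology, O(¬mute_channel) follows.
Premise 7, O(¬ping_server → mute_channel), contraposes to O(¬mute_channel → ping_server); with O(¬mute_channel) we get O(ping_server).
Premise 5 is O(¬freeze_account → ¬ping_server); contrapositively O(ping_server → freeze_account). Since O(ping_server) holds, K gives O(freeze_account).
From O(freeze_account) and premise 3, O(freeze_account → anonymize_request), we obtain O(anonymize_request).
Premise 2, O(¬reconcile_credential → ¬anonymize_request), contraposes to O(anonymize_request → reconcile_credential); with O(anonymize_request) we get O(reconcile_credential).
Premises 1, 4, 9, 10 do not contribute to this derivation.
So O(reconcile_credential) follows.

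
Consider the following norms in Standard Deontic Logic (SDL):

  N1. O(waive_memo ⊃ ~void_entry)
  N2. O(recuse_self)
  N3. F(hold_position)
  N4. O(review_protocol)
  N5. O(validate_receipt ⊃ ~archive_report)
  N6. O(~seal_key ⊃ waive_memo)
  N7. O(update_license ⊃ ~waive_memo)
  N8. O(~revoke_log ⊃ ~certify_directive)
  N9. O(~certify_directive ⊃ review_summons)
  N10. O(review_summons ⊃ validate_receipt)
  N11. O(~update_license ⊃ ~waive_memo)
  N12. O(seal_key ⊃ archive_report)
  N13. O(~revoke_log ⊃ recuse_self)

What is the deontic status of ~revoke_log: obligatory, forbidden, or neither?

Forbidden

By case analysis on ~update_license: premise 11 gives O(~update_license ⊃ ~waive_memo) and premise 7 gives O(update_license ⊃ ~waive_memo), so O(~waive_memo) either way.
Premise 6 is O(~seal_key ⊃ waive_memo); contrapositively O(~waive_memo ⊃ seal_key). Since O(~waive_memo) holds, K gives O(seal_key).
With premise 12, O(seal_key ⊃ archive_report), the K-axiom yields O(archive_report).
The contrapositive of premise 5 (O(validate_receipt ⊃ ~archive_report)) is O(archive_report ⊃ ~validate_receipt), and O(archive_report) is already established, so O(~validate_receipt).
Premise 10, O(review_summons ⊃ validate_receipt), contraposes to O(~validate_receipt ⊃ ~review_summons); with O(~validate_receipt) we get O(~review_summons).
The contrapositive of premise 9 (O(~certify_directive ⊃ review_summons)) is O(~review_summons ⊃ certify_directive), and O(~review_summons) is already established, so O(certify_directive).
The contrapositive of premise 8 (O(~revoke_log ⊃ ~certify_directive)) is O(certify_directive ⊃ revoke_log), and O(certify_directive) is already established, so O(revoke_log).
Premises 1, 2, 3, 4, 13 do not contribute to this derivation.
Thus O(revoke_log), which is F(~revoke_log): ~revoke_log is forbidden.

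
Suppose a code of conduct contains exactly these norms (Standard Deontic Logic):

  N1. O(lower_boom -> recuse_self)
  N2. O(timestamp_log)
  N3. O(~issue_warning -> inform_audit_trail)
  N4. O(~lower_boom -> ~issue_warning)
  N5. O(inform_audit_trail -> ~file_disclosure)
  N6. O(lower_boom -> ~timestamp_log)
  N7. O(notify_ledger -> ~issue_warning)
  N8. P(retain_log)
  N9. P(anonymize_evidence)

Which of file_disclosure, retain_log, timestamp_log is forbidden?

file_disclosure

Premise 2 gives O(timestamp_log).
The contrapositive of premise 6 (O(lower_boom -> ~timestamp_log)) is O(timestamp_log -> ~lower_boom), and O(timestamp_log) is already established, so O(~lower_boom).
Applying K to premise 4 (O(~lower_boom -> ~issue_warning)) and O(~lower_boom) yields O(~issue_warning).
Premise 3 is O(~issue_warning -> inform_audit_trail); since O(~issue_warning), deontic closure gives O(inform_audit_trail).
With premise 5, O(inform_audit_trail -> ~file_disclosure), the K-axiom yields O(~file_disclosure).
So O(~file_disclosure) holds, i.e. file_disclosure is forbidden. None of the other listed options is forbidden under the premises.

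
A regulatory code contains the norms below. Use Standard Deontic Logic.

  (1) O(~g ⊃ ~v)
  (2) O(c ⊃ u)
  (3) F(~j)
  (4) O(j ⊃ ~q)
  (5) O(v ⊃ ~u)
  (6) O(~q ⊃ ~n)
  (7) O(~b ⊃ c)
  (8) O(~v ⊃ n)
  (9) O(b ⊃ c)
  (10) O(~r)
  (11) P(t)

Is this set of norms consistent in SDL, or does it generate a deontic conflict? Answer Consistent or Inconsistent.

Inconsistent

Premises 9 and 7 cover both cases: O(b ⊃ c) and O(~b ⊃ c). Since b ∨ ~b is a tautology, O(c) follows.
Premise 2 is O(c ⊃ u); since O(c), deontic closure gives O(u).
Premise 5 is O(v ⊃ ~u); contrapositively O(u ⊃ ~v). Since O(u) holds, K gives O(~v).
With premise 8, O(~v ⊃ n), the K-axiom yields O(n).
The contrapositive of premise 6 (O(~q ⊃ ~n)) is O(n ⊃ q), and O(n) is already established, so O(q).
Premise 4 is O(j ⊃ ~q); contrapositively O(q ⊃ ~j). Since O(q) holds, K gives O(~j).
But premise 3, F(~j), means O(j).
We now have both O(~j) and O(j) — j is simultaneously obligatory and forbidden, violating the D-axiom.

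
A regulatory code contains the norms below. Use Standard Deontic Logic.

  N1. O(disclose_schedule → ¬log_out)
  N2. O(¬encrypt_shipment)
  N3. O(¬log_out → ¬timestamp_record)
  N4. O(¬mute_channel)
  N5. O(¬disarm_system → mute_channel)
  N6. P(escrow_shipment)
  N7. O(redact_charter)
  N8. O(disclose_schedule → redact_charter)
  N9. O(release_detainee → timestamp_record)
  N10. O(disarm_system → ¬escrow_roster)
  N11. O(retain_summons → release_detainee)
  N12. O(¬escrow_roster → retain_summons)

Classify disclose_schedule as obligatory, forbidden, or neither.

Forbidden

Premise 4 states O(¬mute_channel) outright.
The contrapositive of premise 5 (O(¬disarm_system → mute_channel)) is O(¬mute_channel → disarm_system), and O(¬mute_channel) is already established, so O(disarm_system).
Applying K to premise 10 (O(disarm_system → ¬escrow_roster)) and O(disarm_system) yields O(¬escrow_roster).
Applying K to premise 12 (O(¬escrow_roster → retain_summons)) and O(¬escrow_roster) yields O(retain_summons).
Applying K to premise 11 (O(retain_summons → release_detainee)) and O(retain_summons) yields O(release_detainee).
With premise 9, O(release_detainee → timestamp_record), the K-axiom yields O(timestamp_record).
The contrapositive of premise 3 (O(¬log_out → ¬timestamp_record)) is O(timestamp_record → log_out), and O(timestamp_record) is already established, so O(log_out).
Premise 1, O(disclose_schedule → ¬log_out), contraposes to O(log_out → ¬disclose_schedule); with O(log_out) we get O(¬disclose_schedule).
Premises 2, 6, 7, 8 do not contribute to this derivation.
Thus O(¬disclose_schedule), which is F(disclose_schedule): disclose_schedule is forbidden.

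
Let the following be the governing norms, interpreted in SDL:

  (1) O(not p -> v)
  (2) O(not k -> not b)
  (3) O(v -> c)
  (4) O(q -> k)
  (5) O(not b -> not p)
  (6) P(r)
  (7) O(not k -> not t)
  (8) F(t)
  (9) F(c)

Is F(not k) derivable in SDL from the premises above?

Yes

F(c) at premise 9 means O(not c).
Premise 3, O(v -> c), contraposes to O(not c -> not v); with O(not c) we get O(not v).
Premise 1 is O(not p -> v); contrapositively O(not v -> p). Since O(not v) holds, K gives O(p).
Premise 5 is O(not b -> not p); contrapositively O(p -> b). Since O(p) holds, K gives O(b).
The contrapositive of premise 2 (O(not k -> not b)) is O(b -> k), and O(b) is already established, so O(k).
Premises 4, 6, 7, 8 do not contribute to this derivation.
So O(k) holds, i.e. F(not k). The claim follows.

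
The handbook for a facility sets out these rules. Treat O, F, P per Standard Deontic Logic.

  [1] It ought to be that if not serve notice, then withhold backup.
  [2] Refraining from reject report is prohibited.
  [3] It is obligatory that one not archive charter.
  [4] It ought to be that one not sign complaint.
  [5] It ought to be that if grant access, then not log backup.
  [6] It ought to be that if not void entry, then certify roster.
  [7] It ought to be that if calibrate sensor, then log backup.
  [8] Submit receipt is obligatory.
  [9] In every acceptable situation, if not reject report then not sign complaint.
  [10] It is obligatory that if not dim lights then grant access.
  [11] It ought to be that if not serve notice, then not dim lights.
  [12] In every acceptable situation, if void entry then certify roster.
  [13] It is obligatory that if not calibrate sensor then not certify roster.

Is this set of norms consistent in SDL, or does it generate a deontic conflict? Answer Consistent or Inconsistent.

Consistent

Premise 9 is O(¬reject_report → ¬sign_complaint); even if O(¬sign_complaint) held, inferring O(¬reject_report) would be affirming the consequent — invalid.
So O(¬reject_report) is not derivable, and the apparent clash with O(reject_report) does not arise.
A world satisfying every obligation exists (e.g. archive_charter=false, calibrate_sensor=true, certify_roster=true, dim_lights=true, grant_access=false, log_backup=true, reject_report=true, serve_notice=true, sign_complaint=false, submit_receipt=true, void_entry=false, withhold_backup=false); no atom is both obligatory and forbidden, so the set is consistent.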